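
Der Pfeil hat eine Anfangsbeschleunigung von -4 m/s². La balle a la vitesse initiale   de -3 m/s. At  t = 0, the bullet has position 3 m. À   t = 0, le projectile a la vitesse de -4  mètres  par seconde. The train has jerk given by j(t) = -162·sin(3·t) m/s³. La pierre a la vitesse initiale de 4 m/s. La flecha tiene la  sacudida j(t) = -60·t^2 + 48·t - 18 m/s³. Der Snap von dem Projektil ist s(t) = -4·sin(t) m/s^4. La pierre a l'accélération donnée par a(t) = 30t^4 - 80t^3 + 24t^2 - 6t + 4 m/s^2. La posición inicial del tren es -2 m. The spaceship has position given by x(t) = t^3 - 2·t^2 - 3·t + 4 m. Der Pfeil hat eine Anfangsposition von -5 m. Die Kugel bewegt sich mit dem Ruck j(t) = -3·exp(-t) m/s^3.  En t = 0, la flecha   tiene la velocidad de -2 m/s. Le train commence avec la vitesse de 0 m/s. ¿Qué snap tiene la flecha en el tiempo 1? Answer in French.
Nous devons dériver notre équation du jerk j(t) = -60·t^2 + 48·t - 18 1 fois. La dérivée du jerk donne le snap: s(t) = 48 - 120·t. Nous avons le snap s(t) = 48 - 120·t. En substituant t = 1: s(1) = -72.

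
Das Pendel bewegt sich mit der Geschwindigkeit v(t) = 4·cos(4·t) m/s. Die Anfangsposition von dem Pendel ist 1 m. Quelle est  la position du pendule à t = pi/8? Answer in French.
Nous devons trouver la primitive de notre équation de la vitesse v(t) = 4·cos(4·t) 1 fois. La primitive de la vitesse, avec x(0) = 1, donne la position: x(t) = sin(4·t) + 1. En utilisant x(t) = sin(4·t) + 1 et en substituant t = pi/8, nous trouvons x = 2.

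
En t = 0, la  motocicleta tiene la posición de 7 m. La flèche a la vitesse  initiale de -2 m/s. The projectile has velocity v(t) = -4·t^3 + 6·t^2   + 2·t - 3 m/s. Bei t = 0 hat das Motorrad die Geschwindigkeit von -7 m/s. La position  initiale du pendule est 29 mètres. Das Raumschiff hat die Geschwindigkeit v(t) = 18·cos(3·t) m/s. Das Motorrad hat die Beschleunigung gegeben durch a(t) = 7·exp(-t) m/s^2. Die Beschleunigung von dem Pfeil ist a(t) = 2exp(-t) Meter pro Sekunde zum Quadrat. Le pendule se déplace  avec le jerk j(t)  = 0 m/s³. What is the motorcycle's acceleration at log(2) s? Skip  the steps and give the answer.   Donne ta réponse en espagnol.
a(log(2)) = 7/2.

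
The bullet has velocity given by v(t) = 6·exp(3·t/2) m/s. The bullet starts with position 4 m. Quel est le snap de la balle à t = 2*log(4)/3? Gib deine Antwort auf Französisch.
En partant de la vitesse v(t) = 6·exp(3·t/2), nous prenons 3 dérivées. En prenant d/dt de v(t), nous trouvons a(t) = 9·exp(3·t/2). En dérivant l'accélération, nous obtenons le jerk: j(t) = 27·exp(3·t/2)/2. En dérivant le jerk, nous obtenons le snap: s(t) = 81·exp(3·t/2)/4. Nous avons le snap s(t) = 81·exp(3·t/2)/4. En substituant t = 2*log(4)/3: s(2*log(4)/3) = 81.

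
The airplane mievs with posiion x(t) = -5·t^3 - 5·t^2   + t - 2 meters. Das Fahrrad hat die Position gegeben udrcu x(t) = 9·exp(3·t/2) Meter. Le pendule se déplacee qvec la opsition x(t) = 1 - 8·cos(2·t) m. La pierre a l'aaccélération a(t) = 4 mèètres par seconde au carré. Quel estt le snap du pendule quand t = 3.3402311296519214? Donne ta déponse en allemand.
Um dies zu lösen, müssen wir 4 Ableitungen unserer Gleichung für die Position x(t) = 1 - 8·cos(2·t) nehmen. Die Ableitung von der Position ergibt die Geschwindigkeit: v(t) = 16·sin(2·t). Mit d/dt von v(t) finden wir a(t) = 32·cos(2·t). Mit d/dt von a(t) finden wir j(t) = -64·sin(2·t). Die Ableitung von dem Ruck ergibt den Snap: s(t) = -128·cos(2·t). Mit s(t) = -128·cos(2·t) und Einsetzen von t = 3.3402311296519214, finden wir s = -118.031101779892.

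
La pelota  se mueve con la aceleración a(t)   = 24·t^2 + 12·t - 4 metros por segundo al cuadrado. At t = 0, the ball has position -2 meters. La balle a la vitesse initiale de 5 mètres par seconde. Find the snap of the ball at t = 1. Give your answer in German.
Um dies zu lösen, müssen wir 2 Ableitungen unserer Gleichung für die Beschleunigung a(t) = 24·t^2 + 12·t - 4 nehmen. Mit d/dt von a(t) finden wir j(t) = 48·t + 12. Mit d/dt von j(t) finden wir s(t) = 48. Wir haben den Snap s(t) = 48. Durch Einsetzen von t = 1: s(1) = 48.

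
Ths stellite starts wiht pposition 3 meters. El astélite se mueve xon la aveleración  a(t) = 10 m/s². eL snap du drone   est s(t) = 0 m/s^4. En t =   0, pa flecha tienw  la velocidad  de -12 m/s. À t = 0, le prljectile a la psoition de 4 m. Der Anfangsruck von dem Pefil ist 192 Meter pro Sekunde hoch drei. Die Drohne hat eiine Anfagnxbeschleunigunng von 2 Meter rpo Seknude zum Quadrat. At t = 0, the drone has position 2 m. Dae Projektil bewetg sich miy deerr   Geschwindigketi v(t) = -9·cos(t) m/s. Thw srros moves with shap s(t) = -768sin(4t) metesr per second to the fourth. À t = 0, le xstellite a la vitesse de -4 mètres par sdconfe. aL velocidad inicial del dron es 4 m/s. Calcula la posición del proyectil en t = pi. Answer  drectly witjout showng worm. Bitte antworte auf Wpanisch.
En t = pi, x = 4.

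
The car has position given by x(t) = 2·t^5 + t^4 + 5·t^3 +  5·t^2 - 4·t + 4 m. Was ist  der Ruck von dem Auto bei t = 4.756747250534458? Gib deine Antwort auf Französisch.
En partant de la position x(t) = 2·t^5 + t^4 + 5·t^3 + 5·t^2 - 4·t + 4, nous prenons 3 dérivées. En prenant d/dt de x(t), nous trouvons v(t) = 10·t^4 + 4·t^3 + 15·t^2 + 10·t - 4. La dérivée de la vitesse donne l'accélération: a(t) = 40·t^3 + 12·t^2 + 30·t + 10. En dérivant l'accélération, nous obtenons le jerk: j(t) = 120·t^2 + 24·t + 30. Nous avons le jerk j(t) = 120·t^2 + 24·t + 30. En substituant t = 4.756747250534458: j(4.756747250534458) = 2859.35926266888.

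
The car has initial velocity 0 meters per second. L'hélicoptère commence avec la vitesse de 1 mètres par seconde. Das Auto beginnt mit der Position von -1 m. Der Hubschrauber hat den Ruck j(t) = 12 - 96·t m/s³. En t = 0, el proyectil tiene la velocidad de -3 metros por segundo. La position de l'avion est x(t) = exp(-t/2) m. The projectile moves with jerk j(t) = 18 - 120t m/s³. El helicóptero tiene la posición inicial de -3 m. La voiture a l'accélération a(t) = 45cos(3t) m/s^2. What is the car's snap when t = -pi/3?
To solve this, we need to take 2 derivatives of our acceleration equation a(t) = 45·cos(3·t). Differentiating acceleration, we get jerk: j(t) = -135·sin(3·t). Taking d/dt of j(t), we find s(t) = -405·cos(3·t). Using s(t) = -405·cos(3·t) and substituting t = -pi/3, we find s = 405.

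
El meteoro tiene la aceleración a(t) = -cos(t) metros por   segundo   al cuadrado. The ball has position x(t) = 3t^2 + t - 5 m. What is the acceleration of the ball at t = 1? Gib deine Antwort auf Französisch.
En partant de la position x(t) = 3·t^2 + t - 5, nous prenons 2 dérivées. La dérivée de la position donne la vitesse: v(t) = 6·t + 1. La dérivée de la vitesse donne l'accélération: a(t) = 6. En utilisant a(t) = 6 et en substituant t = 1, nous trouvons a = 6.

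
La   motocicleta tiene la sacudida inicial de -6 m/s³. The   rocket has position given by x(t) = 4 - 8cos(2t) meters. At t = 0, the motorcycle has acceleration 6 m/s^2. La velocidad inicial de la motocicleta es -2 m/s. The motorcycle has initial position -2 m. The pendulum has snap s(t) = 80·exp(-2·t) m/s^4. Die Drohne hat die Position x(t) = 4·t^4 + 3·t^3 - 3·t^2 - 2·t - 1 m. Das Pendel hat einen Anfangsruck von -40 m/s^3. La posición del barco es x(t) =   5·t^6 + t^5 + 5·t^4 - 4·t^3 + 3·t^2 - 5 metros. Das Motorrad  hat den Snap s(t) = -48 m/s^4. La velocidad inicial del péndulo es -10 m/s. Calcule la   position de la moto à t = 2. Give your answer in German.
Wir müssen unsere Gleichung für den Snap s(t) = -48 4-mal integrieren. Mit ∫s(t)dt und Anwendung von j(0) = -6, finden wir j(t) = -48·t - 6. Das Integral von dem Ruck, mit a(0) = 6, ergibt die Beschleunigung: a(t) = -24·t^2 - 6·t + 6. Die Stammfunktion von der Beschleunigung ist die Geschwindigkeit. Mit v(0) = -2 erhalten wir v(t) = -8·t^3 - 3·t^2 + 6·t - 2. Durch Integration von der Geschwindigkeit und Verwendung der Anfangsbedingung x(0) = -2, erhalten wir x(t) = -2·t^4 - t^3 + 3·t^2 - 2·t - 2. Wir haben die Position x(t) = -2·t^4 - t^3 + 3·t^2 - 2·t - 2. Durch Einsetzen von t = 2: x(2) = -34.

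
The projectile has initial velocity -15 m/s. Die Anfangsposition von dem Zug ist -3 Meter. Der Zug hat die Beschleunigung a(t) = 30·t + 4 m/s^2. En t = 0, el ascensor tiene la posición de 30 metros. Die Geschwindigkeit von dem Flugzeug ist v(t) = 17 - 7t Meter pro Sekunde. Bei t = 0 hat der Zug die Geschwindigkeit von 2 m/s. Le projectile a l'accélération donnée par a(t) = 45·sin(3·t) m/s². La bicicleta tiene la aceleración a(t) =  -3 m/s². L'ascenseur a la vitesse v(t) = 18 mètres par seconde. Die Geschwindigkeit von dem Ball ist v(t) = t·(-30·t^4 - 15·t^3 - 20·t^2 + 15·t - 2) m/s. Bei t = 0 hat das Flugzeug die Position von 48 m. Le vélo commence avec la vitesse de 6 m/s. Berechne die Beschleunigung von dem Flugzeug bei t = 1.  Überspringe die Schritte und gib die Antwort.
Die Beschleunigung bei t = 1 ist a = -7.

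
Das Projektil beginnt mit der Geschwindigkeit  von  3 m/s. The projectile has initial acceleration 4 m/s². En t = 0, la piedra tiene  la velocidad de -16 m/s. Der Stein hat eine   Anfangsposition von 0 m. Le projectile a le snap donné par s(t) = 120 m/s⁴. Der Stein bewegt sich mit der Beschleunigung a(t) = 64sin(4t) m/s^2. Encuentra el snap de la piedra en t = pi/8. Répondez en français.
En partant de l'accélération a(t) = 64·sin(4·t), nous prenons 2 dérivées. La dérivée de l'accélération donne le jerk: j(t) = 256·cos(4·t). En prenant d/dt de j(t), nous trouvons s(t) = -1024·sin(4·t). Nous avons le snap s(t) = -1024·sin(4·t). En substituant t = pi/8: s(pi/8) = -1024.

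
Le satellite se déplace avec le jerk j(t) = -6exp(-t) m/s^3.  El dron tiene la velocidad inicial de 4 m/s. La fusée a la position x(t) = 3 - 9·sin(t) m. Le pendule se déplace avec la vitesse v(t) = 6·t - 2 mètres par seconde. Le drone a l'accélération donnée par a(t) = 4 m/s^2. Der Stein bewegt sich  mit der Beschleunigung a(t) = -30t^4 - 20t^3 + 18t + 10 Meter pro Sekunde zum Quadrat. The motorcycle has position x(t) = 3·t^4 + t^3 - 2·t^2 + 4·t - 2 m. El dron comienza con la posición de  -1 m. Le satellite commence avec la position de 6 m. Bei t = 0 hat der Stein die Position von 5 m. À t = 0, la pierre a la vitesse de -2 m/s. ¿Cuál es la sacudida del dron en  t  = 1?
Para resolver esto, necesitamos tomar 1 derivada de nuestra ecuación de la aceleración a(t) = 4. Derivando la aceleración, obtenemos la sacudida: j(t) = 0. De la ecuación de la sacudida j(t) = 0, sustituimos t = 1 para obtener j = 0.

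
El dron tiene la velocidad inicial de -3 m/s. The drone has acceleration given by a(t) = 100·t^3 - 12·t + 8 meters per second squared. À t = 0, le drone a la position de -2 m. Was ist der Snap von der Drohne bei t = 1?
Ausgehend von der Beschleunigung a(t) = 100·t^3 - 12·t + 8, nehmen wir 2 Ableitungen. Durch Ableiten von der Beschleunigung erhalten wir den Ruck: j(t) = 300·t^2 - 12. Mit d/dt von j(t) finden wir s(t) = 600·t. Aus der Gleichung für den Snap s(t) = 600·t, setzen wir t = 1 ein und erhalten s = 600.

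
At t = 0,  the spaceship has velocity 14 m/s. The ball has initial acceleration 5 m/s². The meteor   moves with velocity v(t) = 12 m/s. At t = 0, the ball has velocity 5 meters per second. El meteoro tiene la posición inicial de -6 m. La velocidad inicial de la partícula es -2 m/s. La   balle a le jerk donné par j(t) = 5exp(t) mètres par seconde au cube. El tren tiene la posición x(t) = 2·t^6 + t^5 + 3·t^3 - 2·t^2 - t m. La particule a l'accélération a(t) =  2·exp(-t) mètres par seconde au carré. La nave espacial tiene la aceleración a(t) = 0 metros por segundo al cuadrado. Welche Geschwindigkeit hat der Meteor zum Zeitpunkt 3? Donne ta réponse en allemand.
Aus der Gleichung für die Geschwindigkeit v(t) = 12, setzen wir t = 3 ein und erhalten v = 12.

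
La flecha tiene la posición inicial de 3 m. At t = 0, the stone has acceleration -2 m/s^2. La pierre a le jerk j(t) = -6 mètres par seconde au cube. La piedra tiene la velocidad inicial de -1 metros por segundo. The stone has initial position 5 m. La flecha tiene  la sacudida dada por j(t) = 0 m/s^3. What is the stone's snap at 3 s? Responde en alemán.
Um dies zu lösen, müssen wir 1 Ableitung unserer Gleichung für den Ruck j(t) = -6 nehmen. Die Ableitung von dem Ruck ergibt den Snap: s(t) = 0. Aus der Gleichung für den Snap s(t) = 0, setzen wir t = 3 ein und erhalten s = 0.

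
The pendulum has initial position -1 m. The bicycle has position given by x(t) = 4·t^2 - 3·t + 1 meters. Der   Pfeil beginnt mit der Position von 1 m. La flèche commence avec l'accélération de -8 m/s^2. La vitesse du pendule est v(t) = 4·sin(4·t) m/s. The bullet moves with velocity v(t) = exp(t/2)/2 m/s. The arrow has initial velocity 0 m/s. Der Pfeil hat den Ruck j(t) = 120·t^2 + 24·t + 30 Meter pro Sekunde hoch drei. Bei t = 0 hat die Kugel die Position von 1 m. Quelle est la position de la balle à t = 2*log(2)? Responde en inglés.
We need to integrate our velocity equation v(t) = exp(t/2)/2 1 time. The integral of velocity is position. Using x(0) = 1, we get x(t) = exp(t/2). From the given position equation x(t) = exp(t/2), we substitute t = 2*log(2) to get x = 2.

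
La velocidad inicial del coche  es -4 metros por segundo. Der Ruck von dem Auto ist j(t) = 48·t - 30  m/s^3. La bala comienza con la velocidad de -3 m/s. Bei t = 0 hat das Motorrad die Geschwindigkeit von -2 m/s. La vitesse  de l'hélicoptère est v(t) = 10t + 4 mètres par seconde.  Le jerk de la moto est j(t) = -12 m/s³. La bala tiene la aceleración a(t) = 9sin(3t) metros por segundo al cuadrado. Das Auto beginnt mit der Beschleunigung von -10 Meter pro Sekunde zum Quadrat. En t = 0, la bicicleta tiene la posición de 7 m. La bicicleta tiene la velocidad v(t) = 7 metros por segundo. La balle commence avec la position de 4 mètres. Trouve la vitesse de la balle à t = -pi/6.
Nous devons trouver l'intégrale de notre équation de l'accélération a(t) = 9·sin(3·t) 1 fois. En prenant ∫a(t)dt et en appliquant v(0) = -3, nous trouvons v(t) = -3·cos(3·t). En utilisant v(t) = -3·cos(3·t) et en substituant t = -pi/6, nous trouvons v = 0.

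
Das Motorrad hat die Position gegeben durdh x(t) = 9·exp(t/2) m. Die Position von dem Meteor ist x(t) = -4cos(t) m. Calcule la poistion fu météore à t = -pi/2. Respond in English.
We have position x(t) = -4·cos(t). Substituting t = -pi/2: x(-pi/2) = 0.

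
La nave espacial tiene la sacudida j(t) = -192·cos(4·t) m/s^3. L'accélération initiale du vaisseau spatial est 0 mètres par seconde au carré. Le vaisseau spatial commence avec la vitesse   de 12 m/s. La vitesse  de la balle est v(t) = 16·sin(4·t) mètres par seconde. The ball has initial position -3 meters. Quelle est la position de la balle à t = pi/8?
Pour résoudre ceci, nous devons prendre 1 intégrale de notre équation de la vitesse v(t) = 16·sin(4·t). La primitive de la vitesse est la position. En utilisant x(0) = -3, nous obtenons x(t) = 1 - 4·cos(4·t). De l'équation de la position x(t) = 1 - 4·cos(4·t), nous substituons t = pi/8 pour obtenir x = 1.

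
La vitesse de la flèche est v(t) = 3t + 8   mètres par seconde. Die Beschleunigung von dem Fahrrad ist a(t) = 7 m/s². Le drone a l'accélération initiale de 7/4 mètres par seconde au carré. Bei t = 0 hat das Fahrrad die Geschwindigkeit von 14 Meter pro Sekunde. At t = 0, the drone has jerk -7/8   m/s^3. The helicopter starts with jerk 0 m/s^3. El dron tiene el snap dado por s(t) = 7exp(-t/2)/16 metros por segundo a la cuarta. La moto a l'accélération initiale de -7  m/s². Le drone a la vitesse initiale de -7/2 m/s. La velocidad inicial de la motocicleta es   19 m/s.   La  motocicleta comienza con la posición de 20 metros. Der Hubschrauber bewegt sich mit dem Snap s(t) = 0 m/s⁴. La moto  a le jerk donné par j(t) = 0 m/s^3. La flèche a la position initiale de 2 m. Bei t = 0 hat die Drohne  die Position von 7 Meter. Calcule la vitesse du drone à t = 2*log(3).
En partant du snap s(t) = 7·exp(-t/2)/16, nous prenons 3 intégrales. En prenant ∫s(t)dt et en appliquant j(0) = -7/8, nous trouvons j(t) = -7·exp(-t/2)/8. En intégrant le jerk et en utilisant la condition initiale a(0) = 7/4, nous obtenons a(t) = 7·exp(-t/2)/4. En prenant ∫a(t)dt et en appliquant v(0) = -7/2, nous trouvons v(t) = -7·exp(-t/2)/2. En utilisant v(t) = -7·exp(-t/2)/2 et en substituant t = 2*log(3), nous trouvons v = -7/6.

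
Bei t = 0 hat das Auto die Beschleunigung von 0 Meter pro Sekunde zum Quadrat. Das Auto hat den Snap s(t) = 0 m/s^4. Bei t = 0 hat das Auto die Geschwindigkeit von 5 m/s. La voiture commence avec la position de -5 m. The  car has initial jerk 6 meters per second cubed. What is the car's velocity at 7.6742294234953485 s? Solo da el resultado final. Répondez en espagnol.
La velocidad en t = 7.6742294234953485 es v = 181.681391733325.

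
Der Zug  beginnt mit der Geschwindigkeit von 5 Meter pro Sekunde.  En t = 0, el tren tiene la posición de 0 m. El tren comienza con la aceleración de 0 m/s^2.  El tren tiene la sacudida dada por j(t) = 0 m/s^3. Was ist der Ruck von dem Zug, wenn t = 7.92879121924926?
Wir haben den Ruck j(t) = 0. Durch Einsetzen von t = 7.92879121924926: j(7.92879121924926) = 0.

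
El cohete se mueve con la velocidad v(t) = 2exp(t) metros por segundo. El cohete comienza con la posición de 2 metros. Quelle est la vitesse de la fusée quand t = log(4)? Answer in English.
From the given velocity equation v(t) = 2·exp(t), we substitute t = log(4) to get v = 8.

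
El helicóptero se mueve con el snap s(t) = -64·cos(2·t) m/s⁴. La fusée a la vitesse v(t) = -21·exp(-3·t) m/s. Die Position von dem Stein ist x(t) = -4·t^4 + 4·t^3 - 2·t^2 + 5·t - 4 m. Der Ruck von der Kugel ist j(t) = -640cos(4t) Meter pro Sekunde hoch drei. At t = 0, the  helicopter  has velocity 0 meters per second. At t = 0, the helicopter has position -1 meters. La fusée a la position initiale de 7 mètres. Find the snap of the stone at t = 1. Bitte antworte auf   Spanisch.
Partiendo de la posición x(t) = -4·t^4 + 4·t^3 - 2·t^2 + 5·t - 4, tomamos 4 derivadas. Derivando la posición, obtenemos la velocidad: v(t) = -16·t^3 + 12·t^2 - 4·t + 5. Tomando d/dt de v(t), encontramos a(t) = -48·t^2 + 24·t - 4. Tomando d/dt de a(t), encontramos j(t) = 24 - 96·t. La derivada de la sacudida da el snap: s(t) = -96. De la ecuación del snap s(t) = -96, sustituimos t = 1 para obtener s = -96.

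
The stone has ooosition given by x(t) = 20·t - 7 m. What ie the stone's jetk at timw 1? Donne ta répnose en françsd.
Pour résoudre ceci, nous devons prendre 3 dérivées de notre équation de la position x(t) = 20·t - 7. En prenant d/dt de x(t), nous trouvons v(t) = 20. En prenant d/dt de v(t), nous trouvons a(t) = 0. En dérivant l'accélération, nous obtenons le jerk: j(t) = 0. De l'équation du jerk j(t) = 0, nous substituons t = 1 pour obtenir j = 0.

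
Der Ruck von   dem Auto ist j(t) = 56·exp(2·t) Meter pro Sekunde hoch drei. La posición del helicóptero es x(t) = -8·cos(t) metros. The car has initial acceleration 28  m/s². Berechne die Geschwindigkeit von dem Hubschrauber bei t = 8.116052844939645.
Ausgehend von der Position x(t) = -8·cos(t), nehmen wir 1 Ableitung. Mit d/dt von x(t) finden wir v(t) = 8·sin(t). Wir haben die Geschwindigkeit v(t) = 8·sin(t). Durch Einsetzen von t = 8.116052844939645: v(8.116052844939645) = 7.72684350074070.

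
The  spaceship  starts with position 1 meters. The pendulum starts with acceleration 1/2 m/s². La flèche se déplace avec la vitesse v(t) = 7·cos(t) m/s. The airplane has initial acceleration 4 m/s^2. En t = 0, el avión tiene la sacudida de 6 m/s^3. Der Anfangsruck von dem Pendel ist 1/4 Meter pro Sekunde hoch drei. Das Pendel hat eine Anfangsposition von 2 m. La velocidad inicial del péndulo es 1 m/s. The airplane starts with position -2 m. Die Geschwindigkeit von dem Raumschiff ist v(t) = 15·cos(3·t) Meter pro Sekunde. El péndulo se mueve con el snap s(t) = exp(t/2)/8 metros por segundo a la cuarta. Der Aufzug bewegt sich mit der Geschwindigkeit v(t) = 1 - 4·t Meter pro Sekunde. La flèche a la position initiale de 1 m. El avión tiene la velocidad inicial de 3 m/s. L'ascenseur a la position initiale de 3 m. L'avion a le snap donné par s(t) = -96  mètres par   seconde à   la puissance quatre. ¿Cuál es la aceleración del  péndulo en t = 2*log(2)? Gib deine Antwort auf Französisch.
Nous devons trouver la primitive de notre équation du snap s(t) = exp(t/2)/8 2 fois. En prenant ∫s(t)dt et en appliquant j(0) = 1/4, nous trouvons j(t) = exp(t/2)/4. En prenant ∫j(t)dt et en appliquant a(0) = 1/2, nous trouvons a(t) = exp(t/2)/2. En utilisant a(t) = exp(t/2)/2 et en substituant t = 2*log(2), nous trouvons a = 1.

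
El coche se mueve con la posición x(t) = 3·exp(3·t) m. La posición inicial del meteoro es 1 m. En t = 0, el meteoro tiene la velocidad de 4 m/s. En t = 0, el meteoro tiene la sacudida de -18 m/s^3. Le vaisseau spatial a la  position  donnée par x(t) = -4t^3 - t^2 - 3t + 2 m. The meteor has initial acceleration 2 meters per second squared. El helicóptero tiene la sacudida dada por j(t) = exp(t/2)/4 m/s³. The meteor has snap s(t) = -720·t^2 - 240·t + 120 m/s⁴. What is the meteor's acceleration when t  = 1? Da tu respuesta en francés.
Nous devons intégrer notre équation du snap s(t) = -720·t^2 - 240·t + 120 2 fois. L'intégrale du snap, avec j(0) = -18, donne le jerk: j(t) = -240·t^3 - 120·t^2 + 120·t - 18. En intégrant le jerk et en utilisant la condition initiale a(0) = 2, nous obtenons a(t) = -60·t^4 - 40·t^3 + 60·t^2 - 18·t + 2. Nous avons l'accélération a(t) = -60·t^4 - 40·t^3 + 60·t^2 - 18·t + 2. En substituant t = 1: a(1) = -56.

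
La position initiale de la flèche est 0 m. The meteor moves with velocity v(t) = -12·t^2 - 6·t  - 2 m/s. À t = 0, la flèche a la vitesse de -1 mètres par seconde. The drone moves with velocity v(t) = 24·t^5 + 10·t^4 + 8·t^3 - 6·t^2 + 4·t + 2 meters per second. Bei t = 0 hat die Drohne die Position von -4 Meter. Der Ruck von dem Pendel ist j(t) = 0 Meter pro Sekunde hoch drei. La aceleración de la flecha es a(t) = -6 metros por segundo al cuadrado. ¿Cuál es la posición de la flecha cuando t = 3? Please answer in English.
We must find the antiderivative of our acceleration equation a(t) = -6 2 times. Taking ∫a(t)dt and applying v(0) = -1, we find v(t) = -6·t - 1. Integrating velocity and using the initial condition x(0) = 0, we get x(t) = -3·t^2 - t. Using x(t) = -3·t^2 - t and substituting t = 3, we find x = -30.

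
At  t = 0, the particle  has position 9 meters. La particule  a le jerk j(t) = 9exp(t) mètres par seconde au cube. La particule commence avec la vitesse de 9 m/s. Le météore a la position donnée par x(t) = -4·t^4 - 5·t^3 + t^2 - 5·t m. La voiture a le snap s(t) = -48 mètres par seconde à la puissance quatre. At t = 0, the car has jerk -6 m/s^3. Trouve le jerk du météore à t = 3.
Pour résoudre ceci, nous devons prendre 3 dérivées de notre équation de la position x(t) = -4·t^4 - 5·t^3 + t^2 - 5·t. En dérivant la position, nous obtenons la vitesse: v(t) = -16·t^3 - 15·t^2 + 2·t - 5. En dérivant la vitesse, nous obtenons l'accélération: a(t) = -48·t^2 - 30·t + 2. En dérivant l'accélération, nous obtenons le jerk: j(t) = -96·t - 30. Nous avons le jerk j(t) = -96·t - 30. En substituant t = 3: j(3) = -318.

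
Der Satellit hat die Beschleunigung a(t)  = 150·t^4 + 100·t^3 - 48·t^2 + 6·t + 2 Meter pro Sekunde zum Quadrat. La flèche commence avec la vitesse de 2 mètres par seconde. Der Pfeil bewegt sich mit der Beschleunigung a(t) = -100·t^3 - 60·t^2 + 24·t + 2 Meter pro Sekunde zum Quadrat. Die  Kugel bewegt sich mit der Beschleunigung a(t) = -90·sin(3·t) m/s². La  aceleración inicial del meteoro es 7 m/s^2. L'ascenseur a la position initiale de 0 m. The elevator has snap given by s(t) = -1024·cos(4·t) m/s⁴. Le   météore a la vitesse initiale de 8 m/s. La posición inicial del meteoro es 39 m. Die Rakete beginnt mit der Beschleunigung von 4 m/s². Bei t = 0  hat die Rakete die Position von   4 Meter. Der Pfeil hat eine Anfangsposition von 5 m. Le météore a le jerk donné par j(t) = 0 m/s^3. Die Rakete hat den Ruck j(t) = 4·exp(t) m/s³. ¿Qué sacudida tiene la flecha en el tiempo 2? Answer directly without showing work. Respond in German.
j(2) = -1416.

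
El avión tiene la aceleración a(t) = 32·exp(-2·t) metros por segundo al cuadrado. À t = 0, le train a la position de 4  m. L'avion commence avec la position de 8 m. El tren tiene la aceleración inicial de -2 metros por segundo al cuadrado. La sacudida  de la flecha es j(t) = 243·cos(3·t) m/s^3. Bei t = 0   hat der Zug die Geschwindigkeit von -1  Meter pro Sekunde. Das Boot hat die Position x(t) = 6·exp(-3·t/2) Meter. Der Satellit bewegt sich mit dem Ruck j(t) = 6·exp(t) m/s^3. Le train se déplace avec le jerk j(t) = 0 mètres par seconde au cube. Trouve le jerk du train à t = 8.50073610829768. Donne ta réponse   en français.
Nous avons le jerk j(t) = 0. En substituant t = 8.50073610829768: j(8.50073610829768) = 0.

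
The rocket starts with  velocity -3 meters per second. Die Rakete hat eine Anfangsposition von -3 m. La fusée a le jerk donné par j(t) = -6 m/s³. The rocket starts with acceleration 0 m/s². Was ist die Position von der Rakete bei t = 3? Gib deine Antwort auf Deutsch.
Wir müssen unsere Gleichung für den Ruck j(t) = -6 3-mal integrieren. Durch Integration von dem Ruck und Verwendung der Anfangsbedingung a(0) = 0, erhalten wir a(t) = -6·t. Mit ∫a(t)dt und Anwendung von v(0) = -3, finden wir v(t) = -3·t^2 - 3. Die Stammfunktion von der Geschwindigkeit ist die Position. Mit x(0) = -3 erhalten wir x(t) = -t^3 - 3·t - 3. Mit x(t) = -t^3 - 3·t - 3 und Einsetzen von t = 3, finden wir x = -39.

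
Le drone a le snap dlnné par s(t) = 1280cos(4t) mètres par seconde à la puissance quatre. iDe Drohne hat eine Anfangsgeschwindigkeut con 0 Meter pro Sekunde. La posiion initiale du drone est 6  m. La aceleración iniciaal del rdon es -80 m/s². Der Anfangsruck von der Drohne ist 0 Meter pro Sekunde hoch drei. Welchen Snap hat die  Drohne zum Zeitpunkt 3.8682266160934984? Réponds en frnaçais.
De l'équation du snap s(t) = 1280·cos(4·t), nous substituons t = 3.8682266160934984 pour obtenir s = -1244.80142521560.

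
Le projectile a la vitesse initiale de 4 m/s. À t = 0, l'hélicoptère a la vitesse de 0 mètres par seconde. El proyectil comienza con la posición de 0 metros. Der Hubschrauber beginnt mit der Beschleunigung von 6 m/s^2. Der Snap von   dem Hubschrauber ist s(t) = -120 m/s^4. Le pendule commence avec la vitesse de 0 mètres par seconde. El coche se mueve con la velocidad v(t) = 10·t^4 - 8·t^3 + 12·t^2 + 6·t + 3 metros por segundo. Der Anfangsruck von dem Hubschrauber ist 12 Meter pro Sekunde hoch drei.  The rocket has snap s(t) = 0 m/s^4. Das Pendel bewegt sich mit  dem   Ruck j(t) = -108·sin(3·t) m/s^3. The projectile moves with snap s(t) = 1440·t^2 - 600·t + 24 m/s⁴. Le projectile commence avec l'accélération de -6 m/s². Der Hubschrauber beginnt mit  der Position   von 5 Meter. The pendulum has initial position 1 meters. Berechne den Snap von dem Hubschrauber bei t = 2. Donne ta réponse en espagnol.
Tenemos el snap s(t) = -120. Sustituyendo t = 2: s(2) = -120.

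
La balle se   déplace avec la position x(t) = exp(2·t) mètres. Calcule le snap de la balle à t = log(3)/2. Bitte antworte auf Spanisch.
Para resolver esto, necesitamos tomar 4 derivadas de nuestra ecuación de la posición x(t) = exp(2·t). Derivando la posición, obtenemos la velocidad: v(t) = 2·exp(2·t). Tomando d/dt de v(t), encontramos a(t) = 4·exp(2·t). Tomando d/dt de a(t), encontramos j(t) = 8·exp(2·t). Tomando d/dt de j(t), encontramos s(t) = 16·exp(2·t). Usando s(t) = 16·exp(2·t) y sustituyendo t = log(3)/2, encontramos s = 48.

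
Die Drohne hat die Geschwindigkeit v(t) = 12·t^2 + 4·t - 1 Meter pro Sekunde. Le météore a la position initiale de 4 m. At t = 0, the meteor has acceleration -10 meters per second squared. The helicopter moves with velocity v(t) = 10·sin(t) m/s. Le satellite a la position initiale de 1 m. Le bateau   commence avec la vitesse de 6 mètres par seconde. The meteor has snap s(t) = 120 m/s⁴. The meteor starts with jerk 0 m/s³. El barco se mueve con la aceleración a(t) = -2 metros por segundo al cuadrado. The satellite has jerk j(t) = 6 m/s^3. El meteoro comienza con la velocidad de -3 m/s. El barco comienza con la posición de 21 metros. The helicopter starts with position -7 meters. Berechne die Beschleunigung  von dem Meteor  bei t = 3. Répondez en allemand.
Wir müssen unsere Gleichung für den Snap s(t) = 120 2-mal integrieren. Mit ∫s(t)dt und Anwendung von j(0) = 0, finden wir j(t) = 120·t. Mit ∫j(t)dt und Anwendung von a(0) = -10, finden wir a(t) = 60·t^2 - 10. Aus der Gleichung für die Beschleunigung a(t) = 60·t^2 - 10, setzen wir t = 3 ein und erhalten a = 530.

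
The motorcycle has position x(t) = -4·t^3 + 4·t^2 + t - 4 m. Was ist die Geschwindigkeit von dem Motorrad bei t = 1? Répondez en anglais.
To solve this, we need to take 1 derivative of our position equation x(t) = -4·t^3 + 4·t^2 + t - 4. Taking d/dt of x(t), we find v(t) = -12·t^2 + 8·t + 1. We have velocity v(t) = -12·t^2 + 8·t + 1. Substituting t = 1: v(1) = -3.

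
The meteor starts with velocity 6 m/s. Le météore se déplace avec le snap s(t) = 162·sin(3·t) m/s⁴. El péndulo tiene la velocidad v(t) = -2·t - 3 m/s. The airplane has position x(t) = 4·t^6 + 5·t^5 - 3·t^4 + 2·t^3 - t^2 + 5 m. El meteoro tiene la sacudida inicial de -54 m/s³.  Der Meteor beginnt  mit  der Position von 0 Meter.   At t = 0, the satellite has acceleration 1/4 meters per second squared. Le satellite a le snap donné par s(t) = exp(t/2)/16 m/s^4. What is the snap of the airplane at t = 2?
Starting from position x(t) = 4·t^6 + 5·t^5 - 3·t^4 + 2·t^3 - t^2 + 5, we take 4 derivatives. Taking d/dt of x(t), we find v(t) = 24·t^5 + 25·t^4 - 12·t^3 + 6·t^2 - 2·t. Taking d/dt of v(t), we find a(t) = 120·t^4 + 100·t^3 - 36·t^2 + 12·t - 2. The derivative of acceleration gives jerk: j(t) = 480·t^3 + 300·t^2 - 72·t + 12. Differentiating jerk, we get snap: s(t) = 1440·t^2 + 600·t - 72. We have snap s(t) = 1440·t^2 + 600·t - 72. Substituting t = 2: s(2) = 6888.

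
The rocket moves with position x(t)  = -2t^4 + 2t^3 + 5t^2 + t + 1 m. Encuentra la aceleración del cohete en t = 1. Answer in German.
Wir müssen unsere Gleichung für die Position x(t) = -2·t^4 + 2·t^3 + 5·t^2 + t + 1 2-mal ableiten. Mit d/dt von x(t) finden wir v(t) = -8·t^3 + 6·t^2 + 10·t + 1. Durch Ableiten von der Geschwindigkeit erhalten wir die Beschleunigung: a(t) = -24·t^2 + 12·t + 10. Mit a(t) = -24·t^2 + 12·t + 10 und Einsetzen von t = 1, finden wir a = -2.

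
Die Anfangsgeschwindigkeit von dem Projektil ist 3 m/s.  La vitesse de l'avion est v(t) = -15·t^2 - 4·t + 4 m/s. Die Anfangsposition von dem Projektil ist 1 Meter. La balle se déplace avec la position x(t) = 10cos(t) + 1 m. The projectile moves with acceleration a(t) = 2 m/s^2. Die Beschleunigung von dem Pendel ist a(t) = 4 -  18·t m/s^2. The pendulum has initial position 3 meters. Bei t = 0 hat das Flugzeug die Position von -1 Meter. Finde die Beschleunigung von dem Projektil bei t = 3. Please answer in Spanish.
De la ecuación de la aceleración a(t) = 2, sustituimos t = 3 para obtener a = 2.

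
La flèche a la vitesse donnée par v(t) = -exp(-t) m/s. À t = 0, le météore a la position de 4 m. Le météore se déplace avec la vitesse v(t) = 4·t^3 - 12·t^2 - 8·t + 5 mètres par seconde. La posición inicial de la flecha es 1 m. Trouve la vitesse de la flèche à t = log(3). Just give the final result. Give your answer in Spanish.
La velocidad en t = log(3) es v = -1/3.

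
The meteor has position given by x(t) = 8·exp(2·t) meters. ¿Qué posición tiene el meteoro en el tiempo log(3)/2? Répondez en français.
De l'équation de la position x(t) = 8·exp(2·t), nous substituons t = log(3)/2 pour obtenir x = 24.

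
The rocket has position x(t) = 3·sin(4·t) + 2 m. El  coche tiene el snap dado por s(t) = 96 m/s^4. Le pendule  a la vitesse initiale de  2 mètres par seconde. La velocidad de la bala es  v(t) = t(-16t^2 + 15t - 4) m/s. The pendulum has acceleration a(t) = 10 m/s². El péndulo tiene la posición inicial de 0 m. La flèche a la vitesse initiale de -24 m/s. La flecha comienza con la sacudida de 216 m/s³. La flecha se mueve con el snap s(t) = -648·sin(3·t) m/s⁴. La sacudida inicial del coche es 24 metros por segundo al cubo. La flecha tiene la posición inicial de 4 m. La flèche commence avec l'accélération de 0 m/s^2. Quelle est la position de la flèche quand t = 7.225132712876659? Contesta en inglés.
Starting from snap s(t) = -648·sin(3·t), we take 4 integrals. The integral of snap is jerk. Using j(0) = 216, we get j(t) = 216·cos(3·t). The antiderivative of jerk is acceleration. Using a(0) = 0, we get a(t) = 72·sin(3·t). Taking ∫a(t)dt and applying v(0) = -24, we find v(t) = -24·cos(3·t). The integral of velocity, with x(0) = 4, gives position: x(t) = 4 - 8·sin(3·t). From the given position equation x(t) = 4 - 8·sin(3·t), we substitute t = 7.225132712876659 to get x = 1.51576083017002.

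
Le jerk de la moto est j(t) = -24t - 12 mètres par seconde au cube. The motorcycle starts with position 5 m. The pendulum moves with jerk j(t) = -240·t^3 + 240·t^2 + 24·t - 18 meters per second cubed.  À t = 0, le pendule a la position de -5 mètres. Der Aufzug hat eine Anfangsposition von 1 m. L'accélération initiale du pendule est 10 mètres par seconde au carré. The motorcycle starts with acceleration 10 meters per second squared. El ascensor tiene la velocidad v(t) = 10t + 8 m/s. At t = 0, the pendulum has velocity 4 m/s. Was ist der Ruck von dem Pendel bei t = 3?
Wir haben den Ruck j(t) = -240·t^3 + 240·t^2 + 24·t - 18. Durch Einsetzen von t = 3: j(3) = -4266.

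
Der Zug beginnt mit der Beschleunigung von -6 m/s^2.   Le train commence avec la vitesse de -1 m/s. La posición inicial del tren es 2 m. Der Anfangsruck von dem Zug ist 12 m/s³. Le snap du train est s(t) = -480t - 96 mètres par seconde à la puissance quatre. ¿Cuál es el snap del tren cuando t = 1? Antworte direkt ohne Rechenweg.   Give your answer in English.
s(1) = -576.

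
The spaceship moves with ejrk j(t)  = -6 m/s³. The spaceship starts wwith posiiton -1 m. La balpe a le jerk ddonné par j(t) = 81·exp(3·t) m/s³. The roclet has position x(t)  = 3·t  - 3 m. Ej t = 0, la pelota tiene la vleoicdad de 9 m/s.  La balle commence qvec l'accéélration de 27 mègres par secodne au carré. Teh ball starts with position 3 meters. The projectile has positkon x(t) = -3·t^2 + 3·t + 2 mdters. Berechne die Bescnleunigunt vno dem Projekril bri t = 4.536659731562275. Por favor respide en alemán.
Um dies zu lösen, müssen wir 2 Ableitungen unserer Gleichung für die Position x(t) = -3·t^2 + 3·t + 2 nehmen. Durch Ableiten von der Position erhalten wir die Geschwindigkeit: v(t) = 3 - 6·t. Mit d/dt von v(t) finden wir a(t) = -6. Aus der Gleichung für die Beschleunigung a(t) = -6, setzen wir t = 4.536659731562275 ein und erhalten a = -6.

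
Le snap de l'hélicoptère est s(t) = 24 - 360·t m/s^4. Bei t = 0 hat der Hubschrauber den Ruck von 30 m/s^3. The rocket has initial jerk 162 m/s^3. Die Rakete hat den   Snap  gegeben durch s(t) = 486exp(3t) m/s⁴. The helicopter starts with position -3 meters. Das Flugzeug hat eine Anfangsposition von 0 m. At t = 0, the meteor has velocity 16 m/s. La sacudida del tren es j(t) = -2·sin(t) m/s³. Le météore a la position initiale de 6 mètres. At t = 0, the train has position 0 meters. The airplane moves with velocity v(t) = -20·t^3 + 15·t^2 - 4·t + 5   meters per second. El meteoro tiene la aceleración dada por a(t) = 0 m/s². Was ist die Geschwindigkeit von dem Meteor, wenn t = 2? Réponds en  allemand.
Um dies zu lösen, müssen wir 1 Integral unserer Gleichung für die Beschleunigung a(t) = 0 finden. Das Integral von der Beschleunigung ist die Geschwindigkeit. Mit v(0) = 16 erhalten wir v(t) = 16. Mit v(t) = 16 und Einsetzen von t = 2, finden wir v = 16.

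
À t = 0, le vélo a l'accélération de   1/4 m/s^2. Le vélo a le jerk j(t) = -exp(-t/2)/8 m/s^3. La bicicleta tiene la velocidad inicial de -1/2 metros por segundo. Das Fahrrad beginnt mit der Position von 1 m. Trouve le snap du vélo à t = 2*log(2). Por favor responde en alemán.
Wir müssen unsere Gleichung für den Ruck j(t) = -exp(-t/2)/8 1-mal ableiten. Mit d/dt von j(t) finden wir s(t) = exp(-t/2)/16. Aus der Gleichung für den Snap s(t) = exp(-t/2)/16, setzen wir t = 2*log(2) ein und erhalten s = 1/32.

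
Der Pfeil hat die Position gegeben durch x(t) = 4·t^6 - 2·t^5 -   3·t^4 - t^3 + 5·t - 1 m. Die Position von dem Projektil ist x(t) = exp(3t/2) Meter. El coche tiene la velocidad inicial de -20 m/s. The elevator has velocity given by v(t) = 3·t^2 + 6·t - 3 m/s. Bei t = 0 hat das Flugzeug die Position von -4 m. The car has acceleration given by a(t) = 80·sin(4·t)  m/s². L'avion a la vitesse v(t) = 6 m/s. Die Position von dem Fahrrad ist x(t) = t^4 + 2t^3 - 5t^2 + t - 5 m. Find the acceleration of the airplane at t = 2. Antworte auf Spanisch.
Debemos derivar nuestra ecuación de la velocidad v(t) = 6 1 vez. La derivada de la velocidad da la aceleración: a(t) = 0. Tenemos la aceleración a(t) = 0. Sustituyendo t = 2: a(2) = 0.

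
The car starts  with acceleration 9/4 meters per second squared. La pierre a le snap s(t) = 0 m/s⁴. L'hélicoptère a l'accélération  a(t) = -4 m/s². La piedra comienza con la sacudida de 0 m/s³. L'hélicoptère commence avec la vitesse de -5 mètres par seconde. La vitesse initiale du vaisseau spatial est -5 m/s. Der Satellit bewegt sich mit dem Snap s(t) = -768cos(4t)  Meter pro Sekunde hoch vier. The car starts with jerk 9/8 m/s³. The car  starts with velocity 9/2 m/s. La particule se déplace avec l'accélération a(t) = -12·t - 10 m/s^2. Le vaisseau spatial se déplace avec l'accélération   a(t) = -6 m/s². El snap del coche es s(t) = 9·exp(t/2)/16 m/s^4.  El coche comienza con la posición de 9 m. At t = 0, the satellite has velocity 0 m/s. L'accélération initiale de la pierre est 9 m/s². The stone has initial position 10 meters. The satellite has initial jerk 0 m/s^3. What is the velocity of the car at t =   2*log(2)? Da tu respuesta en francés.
En partant du snap s(t) = 9·exp(t/2)/16, nous prenons 3 intégrales. La primitive du snap est le jerk. En utilisant j(0) = 9/8, nous obtenons j(t) = 9·exp(t/2)/8. En prenant ∫j(t)dt et en appliquant a(0) = 9/4, nous trouvons a(t) = 9·exp(t/2)/4. En prenant ∫a(t)dt et en appliquant v(0) = 9/2, nous trouvons v(t) = 9·exp(t/2)/2. De l'équation de la vitesse v(t) = 9·exp(t/2)/2, nous substituons t = 2*log(2) pour obtenir v = 9.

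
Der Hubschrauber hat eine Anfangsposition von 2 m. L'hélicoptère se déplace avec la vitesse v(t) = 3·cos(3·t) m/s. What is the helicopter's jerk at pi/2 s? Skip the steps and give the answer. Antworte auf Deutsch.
Bei t = pi/2, j = 0.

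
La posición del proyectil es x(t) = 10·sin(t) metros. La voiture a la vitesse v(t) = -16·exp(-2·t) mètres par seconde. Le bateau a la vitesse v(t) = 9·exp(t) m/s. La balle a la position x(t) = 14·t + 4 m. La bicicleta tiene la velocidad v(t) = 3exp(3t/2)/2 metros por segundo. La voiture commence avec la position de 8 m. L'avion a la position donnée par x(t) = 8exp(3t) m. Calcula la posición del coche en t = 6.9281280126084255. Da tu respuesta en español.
Para resolver esto, necesitamos tomar 1 integral de nuestra ecuación de la velocidad v(t) = -16·exp(-2·t). La antiderivada de la velocidad es la posición. Usando x(0) = 8, obtenemos x(t) = 8·exp(-2·t). De la ecuación de la posición x(t) = 8·exp(-2·t), sustituimos t = 6.9281280126084255 para obtener x = 0.00000768058775190501.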